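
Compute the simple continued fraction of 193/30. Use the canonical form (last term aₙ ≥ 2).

193 = 6*30 + 13
30 = 2*13 + 4
13 = 3*4 + 1
4 = 4*1 + 0  (stop)
So 193/30 = [6; 2, 3, 4].

[6; 2, 3, 4]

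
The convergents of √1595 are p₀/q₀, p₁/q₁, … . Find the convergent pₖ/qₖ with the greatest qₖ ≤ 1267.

50441/1263

√1595 = [39; 1, 14, 1, 78, …] (period length 4).
Convergents:
  p_0/q_0 = 39/1
  p_1/q_1 = 40/1
  p_2/q_2 = 599/15
  p_3/q_3 = 639/16
  p_4/q_4 = 50441/1263
  p_5/q_5 = 51080/1279
q_4 = 1263 ≤ 1267 < 1279 = q_5, so the answer is 50441/1263.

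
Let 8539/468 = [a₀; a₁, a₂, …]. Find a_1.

4

8539 = 18·468 + 115   →  a_0 = 18
468 = 4·115 + 8   →  a_1 = 4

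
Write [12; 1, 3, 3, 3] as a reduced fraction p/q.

Using pₖ = aₖpₖ₋₁ + pₖ₋₂ and qₖ = aₖqₖ₋₁ + qₖ₋₂:
  k=0: a=12, p=12, q=1
  k=1: a=1, p=13, q=1
  k=2: a=3, p=51, q=4
  k=3: a=3, p=166, q=13
  k=4: a=3, p=549, q=43

549/43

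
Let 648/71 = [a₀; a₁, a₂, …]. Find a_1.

7

648 = 9·71 + 9   →  a_0 = 9
71 = 7·9 + 8   →  a_1 = 7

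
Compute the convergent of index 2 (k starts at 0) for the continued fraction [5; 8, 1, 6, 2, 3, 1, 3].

Using pₖ = aₖpₖ₋₁ + pₖ₋₂, qₖ = aₖqₖ₋₁ + qₖ₋₂ (with p₋₁=1, p₋₂=0, q₋₁=0, q₋₂=1):
  k=0: a=5, p=5, q=1
  k=1: a=8, p=41, q=8
  k=2: a=1, p=46, q=9

46/9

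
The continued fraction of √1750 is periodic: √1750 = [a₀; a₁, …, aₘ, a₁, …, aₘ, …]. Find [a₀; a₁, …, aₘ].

a₀ = ⌊√1750⌋ = 41.

[41; 1, 4, 1, 82]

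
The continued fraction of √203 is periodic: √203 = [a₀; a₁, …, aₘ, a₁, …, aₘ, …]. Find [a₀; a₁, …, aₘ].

a₀ = ⌊√203⌋ = 14.

[14; 4, 28]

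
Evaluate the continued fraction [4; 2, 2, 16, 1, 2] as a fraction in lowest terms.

1127/256

Fold from the inside: start with 2/1.
  1 + 1/2 = 3/2
  16 + 2/3 = 50/3
  2 + 3/50 = 103/50
  2 + 50/103 = 256/103
  4 + 103/256 = 1127/256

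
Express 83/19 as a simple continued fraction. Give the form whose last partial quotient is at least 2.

[4; 2, 1, 2, 2]

83 = 4*19 + 7
19 = 2*7 + 5
7 = 1*5 + 2
5 = 2*2 + 1
2 = 2*1 + 0  (stop)
So 83/19 = [4; 2, 1, 2, 2].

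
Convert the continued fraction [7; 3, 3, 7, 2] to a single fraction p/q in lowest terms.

Fold from the inside: start with 2/1.
  7 + 1/2 = 15/2
  3 + 2/15 = 47/15
  3 + 15/47 = 156/47
  7 + 47/156 = 1139/156

1139/156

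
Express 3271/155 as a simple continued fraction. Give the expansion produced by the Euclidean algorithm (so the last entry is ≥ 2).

3271 = 21×155 + 16
155 = 9×16 + 11
16 = 1×11 + 5
11 = 2×5 + 1
5 = 5×1 + 0  (stop)
So 3271/155 = [21; 9, 1, 2, 5].

[21; 9, 1, 2, 5]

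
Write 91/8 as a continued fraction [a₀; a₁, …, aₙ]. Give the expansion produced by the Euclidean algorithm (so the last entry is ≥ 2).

91 = 11·8 + 3
8 = 2·3 + 2
3 = 1·2 + 1
2 = 2·1 + 0  (stop)
So 91/8 = [11; 2, 1, 2].

[11; 2, 1, 2]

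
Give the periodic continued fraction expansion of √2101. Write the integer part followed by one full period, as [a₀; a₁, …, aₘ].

a₀ = ⌊√2101⌋ = 45.
With m₀=0, d₀=1 and mₖ₊₁ = dₖaₖ − mₖ, dₖ₊₁ = (n − mₖ₊₁²)/dₖ, aₖ₊₁ = ⌊(a₀+mₖ₊₁)/dₖ₊₁⌋:
  k=1: m=45, d=76, a=1
  k=2: m=31, d=15, a=5
  k=3: m=44, d=11, a=8
  k=4: m=44, d=15, a=5
  k=5: m=31, d=76, a=1
  k=6: m=45, d=1, a=90
d=1 and a=2a₀=90 at k=6, so the next step gives (m, d) = (45, 76) again — its k=1 value — and the period has length 6.

[45; 1, 5, 8, 5, 1, 90]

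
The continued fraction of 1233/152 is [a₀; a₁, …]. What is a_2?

1233 = 8·152 + 17   →  a_0 = 8
152 = 8·17 + 16   →  a_1 = 8
17 = 1·16 + 1   →  a_2 = 1

1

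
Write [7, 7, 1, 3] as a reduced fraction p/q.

Fold from the inside: start with 3/1.
  1 + 1/3 = 4/3
  7 + 3/4 = 31/4
  7 + 4/31 = 221/31

221/31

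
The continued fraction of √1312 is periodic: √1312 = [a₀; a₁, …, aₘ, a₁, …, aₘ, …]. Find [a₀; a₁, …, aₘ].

a₀ = ⌊√1312⌋ = 36.
With m₀=0, d₀=1 and mₖ₊₁ = dₖaₖ − mₖ, dₖ₊₁ = (n − mₖ₊₁²)/dₖ, aₖ₊₁ = ⌊(a₀+mₖ₊₁)/dₖ₊₁⌋:
  k=1: m=36, d=16, a=4
  k=2: m=28, d=33, a=1
  k=3: m=5, d=39, a=1
  k=4: m=34, d=4, a=17
  k=5: m=34, d=39, a=1
  k=6: m=5, d=33, a=1
  k=7: m=28, d=16, a=4
  k=8: m=36, d=1, a=72
d=1 and a=2a₀=72 at k=8, so the next step gives (m, d) = (36, 16) again — its k=1 value — and the period has length 8.

[36; 4, 1, 1, 17, 1, 1, 4, 72]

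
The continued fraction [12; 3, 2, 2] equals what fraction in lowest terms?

209/17

Using pₖ = aₖpₖ₋₁ + pₖ₋₂ and qₖ = aₖqₖ₋₁ + qₖ₋₂:
  k=0: a=12, p=12, q=1
  k=1: a=3, p=37, q=3
  k=2: a=2, p=86, q=7
  k=3: a=2, p=209, q=17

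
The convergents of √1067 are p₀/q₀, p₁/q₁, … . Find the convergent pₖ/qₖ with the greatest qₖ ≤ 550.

12772/391

√1067 = [32; 1, 1, 1, 64, …] (period length 4).
Convergents:
  p_0/q_0 = 32/1
  p_1/q_1 = 33/1
  p_2/q_2 = 65/2
  p_3/q_3 = 98/3
  p_4/q_4 = 6337/194
  p_5/q_5 = 6435/197
  p_6/q_6 = 12772/391
  p_7/q_7 = 19207/588
q_6 = 391 ≤ 550 < 588 = q_7, so the answer is 12772/391.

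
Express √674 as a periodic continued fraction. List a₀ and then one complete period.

a₀ = ⌊√674⌋ = 25.
With m₀=0, d₀=1 and mₖ₊₁ = dₖaₖ − mₖ, dₖ₊₁ = (n − mₖ₊₁²)/dₖ, aₖ₊₁ = ⌊(a₀+mₖ₊₁)/dₖ₊₁⌋:
  k=1: m=25, d=49, a=1
  k=2: m=24, d=2, a=24
  k=3: m=24, d=49, a=1
  k=4: m=25, d=1, a=50
d=1 and a=2a₀=50 at k=4, so the next step gives (m, d) = (25, 49) again — its k=1 value — and the period has length 4.

[25; 1, 24, 1, 50]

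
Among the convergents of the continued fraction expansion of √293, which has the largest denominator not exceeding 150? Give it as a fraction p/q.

√293 = [17; 8, 1, 1, 8, 34, …] (period length 5).
Convergents:
  p_0/q_0 = 17/1
  p_1/q_1 = 137/8
  p_2/q_2 = 154/9
  p_3/q_3 = 291/17
  p_4/q_4 = 2482/145
  p_5/q_5 = 84679/4947
q_4 = 145 ≤ 150 < 4947 = q_5, so the answer is 2482/145.

2482/145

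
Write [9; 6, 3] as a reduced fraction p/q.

174/19

Fold from the inside: start with 3/1.
  6 + 1/3 = 19/3
  9 + 3/19 = 174/19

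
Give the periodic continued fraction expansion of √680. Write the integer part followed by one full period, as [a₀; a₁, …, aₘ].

a₀ = ⌊√680⌋ = 26.

[26; 13, 52]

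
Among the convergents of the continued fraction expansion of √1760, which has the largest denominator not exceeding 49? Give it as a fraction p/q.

√1760 = [41; 1, 19, 1, 82, …] (period length 4).
Convergents:
  p_0/q_0 = 41/1
  p_1/q_1 = 42/1
  p_2/q_2 = 839/20
  p_3/q_3 = 881/21
  p_4/q_4 = 73081/1742
q_3 = 21 ≤ 49 < 1742 = q_4, so the answer is 881/21.

881/21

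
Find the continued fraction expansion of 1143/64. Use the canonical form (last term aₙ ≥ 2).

1143 = 17·64 + 55
64 = 1·55 + 9
55 = 6·9 + 1
9 = 9·1 + 0  (stop)
So 1143/64 = [17; 1, 6, 9].

[17; 1, 6, 9]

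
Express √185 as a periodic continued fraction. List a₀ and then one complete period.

a₀ = ⌊√185⌋ = 13.
With m₀=0, d₀=1 and mₖ₊₁ = dₖaₖ − mₖ, dₖ₊₁ = (n − mₖ₊₁²)/dₖ, aₖ₊₁ = ⌊(a₀+mₖ₊₁)/dₖ₊₁⌋:
  k=1: m=13, d=16, a=1
  k=2: m=3, d=11, a=1
  k=3: m=8, d=11, a=1
  k=4: m=3, d=16, a=1
  k=5: m=13, d=1, a=26
d=1 and a=2a₀=26 at k=5, so the next step gives (m, d) = (13, 16) again — its k=1 value — and the period has length 5.

[13; 1, 1, 1, 1, 26]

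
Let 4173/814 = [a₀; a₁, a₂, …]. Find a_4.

4173 = 5·814 + 103   →  a_0 = 5
814 = 7·103 + 93   →  a_1 = 7
103 = 1·93 + 10   →  a_2 = 1
93 = 9·10 + 3   →  a_3 = 9
10 = 3·3 + 1   →  a_4 = 3

3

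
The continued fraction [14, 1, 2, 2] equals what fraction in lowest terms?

103/7

Fold from the inside: start with 2/1.
  2 + 1/2 = 5/2
  1 + 2/5 = 7/5
  14 + 5/7 = 103/7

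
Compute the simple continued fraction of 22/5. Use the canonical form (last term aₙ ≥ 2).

[4; 2, 2]

22 = 4*5 + 2
5 = 2*2 + 1
2 = 2*1 + 0  (stop)
So 22/5 = [4; 2, 2].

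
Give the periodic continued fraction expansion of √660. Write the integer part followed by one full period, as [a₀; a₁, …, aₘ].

[25; 1, 2, 4, 2, 1, 50]

a₀ = ⌊√660⌋ = 25.
With m₀=0, d₀=1 and mₖ₊₁ = dₖaₖ − mₖ, dₖ₊₁ = (n − mₖ₊₁²)/dₖ, aₖ₊₁ = ⌊(a₀+mₖ₊₁)/dₖ₊₁⌋:
  k=1: m=25, d=35, a=1
  k=2: m=10, d=16, a=2
  k=3: m=22, d=11, a=4
  k=4: m=22, d=16, a=2
  k=5: m=10, d=35, a=1
  k=6: m=25, d=1, a=50
d=1 and a=2a₀=50 at k=6, so the next step gives (m, d) = (25, 35) again — its k=1 value — and the period has length 6.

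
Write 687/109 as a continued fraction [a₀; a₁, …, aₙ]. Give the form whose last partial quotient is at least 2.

687 = 6·109 + 33
109 = 3·33 + 10
33 = 3·10 + 3
10 = 3·3 + 1
3 = 3·1 + 0  (stop)
So 687/109 = [6; 3, 3, 3, 3].

[6; 3, 3, 3, 3]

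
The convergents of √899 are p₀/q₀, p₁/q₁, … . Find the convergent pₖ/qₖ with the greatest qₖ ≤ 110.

1799/60

√899 = [29; 1, 58, …] (period length 2).
Convergents:
  p_0/q_0 = 29/1
  p_1/q_1 = 30/1
  p_2/q_2 = 1769/59
  p_3/q_3 = 1799/60
  p_4/q_4 = 106111/3539
q_3 = 60 ≤ 110 < 3539 = q_4, so the answer is 1799/60.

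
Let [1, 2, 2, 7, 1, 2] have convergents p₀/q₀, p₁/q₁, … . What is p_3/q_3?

52/37

Using pₖ = aₖpₖ₋₁ + pₖ₋₂, qₖ = aₖqₖ₋₁ + qₖ₋₂ (with p₋₁=1, p₋₂=0, q₋₁=0, q₋₂=1):
  k=0: a=1, p=1, q=1
  k=1: a=2, p=3, q=2
  k=2: a=2, p=7, q=5
  k=3: a=7, p=52, q=37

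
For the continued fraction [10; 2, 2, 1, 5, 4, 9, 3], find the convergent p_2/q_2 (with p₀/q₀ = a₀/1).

Using pₖ = aₖpₖ₋₁ + pₖ₋₂, qₖ = aₖqₖ₋₁ + qₖ₋₂ (with p₋₁=1, p₋₂=0, q₋₁=0, q₋₂=1):
  k=0: a=10, p=10, q=1
  k=1: a=2, p=21, q=2
  k=2: a=2, p=52, q=5

52/5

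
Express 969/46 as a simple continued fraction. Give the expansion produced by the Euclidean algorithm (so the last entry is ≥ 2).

969 = 21·46 + 3
46 = 15·3 + 1
3 = 3·1 + 0  (stop)
So 969/46 = [21; 15, 3].

[21; 15, 3]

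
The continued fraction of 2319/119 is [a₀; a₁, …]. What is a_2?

19

2319 = 19·119 + 58   →  a_0 = 19
119 = 2·58 + 3   →  a_1 = 2
58 = 19·3 + 1   →  a_2 = 19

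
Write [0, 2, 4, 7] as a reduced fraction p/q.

Fold from the inside: start with 7/1.
  4 + 1/7 = 29/7
  2 + 7/29 = 65/29
  0 + 29/65 = 29/65

29/65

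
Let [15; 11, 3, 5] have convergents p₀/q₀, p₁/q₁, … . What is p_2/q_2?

513/34

Using pₖ = aₖpₖ₋₁ + pₖ₋₂, qₖ = aₖqₖ₋₁ + qₖ₋₂ (with p₋₁=1, p₋₂=0, q₋₁=0, q₋₂=1):
  k=0: a=15, p=15, q=1
  k=1: a=11, p=166, q=11
  k=2: a=3, p=513, q=34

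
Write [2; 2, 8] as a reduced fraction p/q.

42/17

Using pₖ = aₖpₖ₋₁ + pₖ₋₂ and qₖ = aₖqₖ₋₁ + qₖ₋₂:
  k=0: a=2, p=2, q=1
  k=1: a=2, p=5, q=2
  k=2: a=8, p=42, q=17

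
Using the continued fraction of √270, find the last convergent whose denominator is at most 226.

√270 = [16; 2, 3, 6, 3, 2, 32, …] (period length 6).
Convergents:
  p_0/q_0 = 16/1
  p_1/q_1 = 33/2
  p_2/q_2 = 115/7
  p_3/q_3 = 723/44
  p_4/q_4 = 2284/139
  p_5/q_5 = 5291/322
q_4 = 139 ≤ 226 < 322 = q_5, so the answer is 2284/139.

2284/139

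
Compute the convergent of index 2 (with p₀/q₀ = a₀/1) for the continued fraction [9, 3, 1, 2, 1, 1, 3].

37/4

Using pₖ = aₖpₖ₋₁ + pₖ₋₂, qₖ = aₖqₖ₋₁ + qₖ₋₂ (with p₋₁=1, p₋₂=0, q₋₁=0, q₋₂=1):
  k=0: a=9, p=9, q=1
  k=1: a=3, p=28, q=3
  k=2: a=1, p=37, q=4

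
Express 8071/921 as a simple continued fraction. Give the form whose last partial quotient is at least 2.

[8; 1, 3, 4, 2, 4, 2, 2]

8071 = 8×921 + 703
921 = 1×703 + 218
703 = 3×218 + 49
218 = 4×49 + 22
49 = 2×22 + 5
22 = 4×5 + 2
5 = 2×2 + 1
2 = 2×1 + 0  (stop)
So 8071/921 = [8; 1, 3, 4, 2, 4, 2, 2].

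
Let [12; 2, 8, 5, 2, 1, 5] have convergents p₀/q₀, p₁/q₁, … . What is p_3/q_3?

1085/87

Using pₖ = aₖpₖ₋₁ + pₖ₋₂, qₖ = aₖqₖ₋₁ + qₖ₋₂ (with p₋₁=1, p₋₂=0, q₋₁=0, q₋₂=1):
  k=0: a=12, p=12, q=1
  k=1: a=2, p=25, q=2
  k=2: a=8, p=212, q=17
  k=3: a=5, p=1085, q=87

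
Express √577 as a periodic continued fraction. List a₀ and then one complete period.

[24; 48]

a₀ = ⌊√577⌋ = 24.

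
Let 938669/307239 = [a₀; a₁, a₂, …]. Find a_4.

2

938669 = 3·307239 + 16952   →  a_0 = 3
307239 = 18·16952 + 2103   →  a_1 = 18
16952 = 8·2103 + 128   →  a_2 = 8
2103 = 16·128 + 55   →  a_3 = 16
128 = 2·55 + 18   →  a_4 = 2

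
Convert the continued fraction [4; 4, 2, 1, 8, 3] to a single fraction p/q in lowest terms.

1489/352

Fold from the inside: start with 3/1.
  8 + 1/3 = 25/3
  1 + 3/25 = 28/25
  2 + 25/28 = 81/28
  4 + 28/81 = 352/81
  4 + 81/352 = 1489/352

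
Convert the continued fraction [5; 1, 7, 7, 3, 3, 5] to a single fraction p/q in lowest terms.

18507/3149

Fold from the inside: start with 5/1.
  3 + 1/5 = 16/5
  3 + 5/16 = 53/16
  7 + 16/53 = 387/53
  7 + 53/387 = 2762/387
  1 + 387/2762 = 3149/2762
  5 + 2762/3149 = 18507/3149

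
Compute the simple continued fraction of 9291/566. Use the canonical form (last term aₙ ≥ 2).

9291 = 16·566 + 235
566 = 2·235 + 96
235 = 2·96 + 43
96 = 2·43 + 10
43 = 4·10 + 3
10 = 3·3 + 1
3 = 3·1 + 0  (stop)
So 9291/566 = [16; 2, 2, 2, 4, 3, 3].

[16; 2, 2, 2, 4, 3, 3]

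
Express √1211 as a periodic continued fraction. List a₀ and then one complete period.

[34; 1, 3, 1, 68]

a₀ = ⌊√1211⌋ = 34.
With m₀=0, d₀=1 and mₖ₊₁ = dₖaₖ − mₖ, dₖ₊₁ = (n − mₖ₊₁²)/dₖ, aₖ₊₁ = ⌊(a₀+mₖ₊₁)/dₖ₊₁⌋:
  k=1: m=34, d=55, a=1
  k=2: m=21, d=14, a=3
  k=3: m=21, d=55, a=1
  k=4: m=34, d=1, a=68
d=1 and a=2a₀=68 at k=4, so the next step gives (m, d) = (34, 55) again — its k=1 value — and the period has length 4.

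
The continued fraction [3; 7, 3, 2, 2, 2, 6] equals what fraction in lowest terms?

6017/1918

Using pₖ = aₖpₖ₋₁ + pₖ₋₂ and qₖ = aₖqₖ₋₁ + qₖ₋₂:
  k=0: a=3, p=3, q=1
  k=1: a=7, p=22, q=7
  k=2: a=3, p=69, q=22
  k=3: a=2, p=160, q=51
  k=4: a=2, p=389, q=124
  k=5: a=2, p=938, q=299
  k=6: a=6, p=6017, q=1918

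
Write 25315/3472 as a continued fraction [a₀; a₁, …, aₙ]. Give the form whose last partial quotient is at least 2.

25315 = 7×3472 + 1011
3472 = 3×1011 + 439
1011 = 2×439 + 133
439 = 3×133 + 40
133 = 3×40 + 13
40 = 3×13 + 1
13 = 13×1 + 0  (stop)
So 25315/3472 = [7; 3, 2, 3, 3, 3, 13].

[7; 3, 2, 3, 3, 3, 13]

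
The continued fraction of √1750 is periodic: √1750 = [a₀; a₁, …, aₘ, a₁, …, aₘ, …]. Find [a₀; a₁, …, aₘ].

[41; 1, 4, 1, 82]

a₀ = ⌊√1750⌋ = 41.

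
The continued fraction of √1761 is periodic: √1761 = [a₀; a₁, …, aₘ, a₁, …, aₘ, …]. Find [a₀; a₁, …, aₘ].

a₀ = ⌊√1761⌋ = 41.
With m₀=0, d₀=1 and mₖ₊₁ = dₖaₖ − mₖ, dₖ₊₁ = (n − mₖ₊₁²)/dₖ, aₖ₊₁ = ⌊(a₀+mₖ₊₁)/dₖ₊₁⌋:
  k=1: m=41, d=80, a=1
  k=2: m=39, d=3, a=26
  k=3: m=39, d=80, a=1
  k=4: m=41, d=1, a=82
d=1 and a=2a₀=82 at k=4, so the next step gives (m, d) = (41, 80) again — its k=1 value — and the period has length 4.

[41; 1, 26, 1, 82]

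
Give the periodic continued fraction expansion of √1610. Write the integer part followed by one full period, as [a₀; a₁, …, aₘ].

[40; 8, 80]

a₀ = ⌊√1610⌋ = 40.
With m₀=0, d₀=1 and mₖ₊₁ = dₖaₖ − mₖ, dₖ₊₁ = (n − mₖ₊₁²)/dₖ, aₖ₊₁ = ⌊(a₀+mₖ₊₁)/dₖ₊₁⌋:
  k=1: m=40, d=10, a=8
  k=2: m=40, d=1, a=80
d=1 and a=2a₀=80 at k=2, so the next step gives (m, d) = (40, 10) again — its k=1 value — and the period has length 2.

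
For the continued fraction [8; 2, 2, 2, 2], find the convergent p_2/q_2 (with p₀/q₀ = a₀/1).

Using pₖ = aₖpₖ₋₁ + pₖ₋₂, qₖ = aₖqₖ₋₁ + qₖ₋₂ (with p₋₁=1, p₋₂=0, q₋₁=0, q₋₂=1):
  k=0: a=8, p=8, q=1
  k=1: a=2, p=17, q=2
  k=2: a=2, p=42, q=5

42/5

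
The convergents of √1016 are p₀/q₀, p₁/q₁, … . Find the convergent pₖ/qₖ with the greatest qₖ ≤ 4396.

130049/4080

√1016 = [31; 1, 6, 1, 62, …] (period length 4).
Convergents:
  p_0/q_0 = 31/1
  p_1/q_1 = 32/1
  p_2/q_2 = 223/7
  p_3/q_3 = 255/8
  p_4/q_4 = 16033/503
  p_5/q_5 = 16288/511
  p_6/q_6 = 113761/3569
  p_7/q_7 = 130049/4080
  p_8/q_8 = 8176799/256529
q_7 = 4080 ≤ 4396 < 256529 = q_8, so the answer is 130049/4080.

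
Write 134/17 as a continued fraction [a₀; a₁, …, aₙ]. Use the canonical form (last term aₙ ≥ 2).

134 = 7*17 + 15
17 = 1*15 + 2
15 = 7*2 + 1
2 = 2*1 + 0  (stop)
So 134/17 = [7; 1, 7, 2].

[7; 1, 7, 2]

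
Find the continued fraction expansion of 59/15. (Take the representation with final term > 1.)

59 = 3·15 + 14
15 = 1·14 + 1
14 = 14·1 + 0  (stop)
So 59/15 = [3; 1, 14].

[3; 1, 14]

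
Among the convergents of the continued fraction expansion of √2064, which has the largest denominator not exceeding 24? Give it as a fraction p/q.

√2064 = [45; 2, 3, 7, 3, 2, 90, …] (period length 6).
Convergents:
  p_0/q_0 = 45/1
  p_1/q_1 = 91/2
  p_2/q_2 = 318/7
  p_3/q_3 = 2317/51
q_2 = 7 ≤ 24 < 51 = q_3, so the answer is 318/7.

318/7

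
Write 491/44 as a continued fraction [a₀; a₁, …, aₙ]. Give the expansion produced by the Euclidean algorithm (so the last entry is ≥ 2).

491 = 11*44 + 7
44 = 6*7 + 2
7 = 3*2 + 1
2 = 2*1 + 0  (stop)
So 491/44 = [11; 6, 3, 2].

[11; 6, 3, 2]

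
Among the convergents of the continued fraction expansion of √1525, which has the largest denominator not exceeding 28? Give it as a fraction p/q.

√1525 = [39; 19, 1, 1, 19, 78, …] (period length 5).
Convergents:
  p_0/q_0 = 39/1
  p_1/q_1 = 742/19
  p_2/q_2 = 781/20
  p_3/q_3 = 1523/39
q_2 = 20 ≤ 28 < 39 = q_3, so the answer is 781/20.

781/20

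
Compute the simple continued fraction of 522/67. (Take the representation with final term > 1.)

[7; 1, 3, 1, 3, 1, 2]

522 = 7*67 + 53
67 = 1*53 + 14
53 = 3*14 + 11
14 = 1*11 + 3
11 = 3*3 + 2
3 = 1*2 + 1
2 = 2*1 + 0  (stop)
So 522/67 = [7; 1, 3, 1, 3, 1, 2].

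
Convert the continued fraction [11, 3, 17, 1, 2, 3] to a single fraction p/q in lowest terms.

Using pₖ = aₖpₖ₋₁ + pₖ₋₂ and qₖ = aₖqₖ₋₁ + qₖ₋₂:
  k=0: a=11, p=11, q=1
  k=1: a=3, p=34, q=3
  k=2: a=17, p=589, q=52
  k=3: a=1, p=623, q=55
  k=4: a=2, p=1835, q=162
  k=5: a=3, p=6128, q=541

6128/541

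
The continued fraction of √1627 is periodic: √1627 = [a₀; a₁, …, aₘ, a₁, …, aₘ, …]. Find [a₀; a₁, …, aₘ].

a₀ = ⌊√1627⌋ = 40.

[40; 2, 1, 39, 1, 2, 80]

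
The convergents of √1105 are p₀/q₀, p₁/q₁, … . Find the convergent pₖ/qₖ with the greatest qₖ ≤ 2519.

28488/857

√1105 = [33; 4, 7, 7, 4, 66, …] (period length 5).
Convergents:
  p_0/q_0 = 33/1
  p_1/q_1 = 133/4
  p_2/q_2 = 964/29
  p_3/q_3 = 6881/207
  p_4/q_4 = 28488/857
  p_5/q_5 = 1887089/56769
q_4 = 857 ≤ 2519 < 56769 = q_5, so the answer is 28488/857.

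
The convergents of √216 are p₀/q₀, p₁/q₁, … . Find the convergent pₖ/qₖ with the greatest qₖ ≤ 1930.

√216 = [14; 1, 2, 3, 2, 1, 28, …] (period length 6).
Convergents:
  p_0/q_0 = 14/1
  p_1/q_1 = 15/1
  p_2/q_2 = 44/3
  p_3/q_3 = 147/10
  p_4/q_4 = 338/23
  p_5/q_5 = 485/33
  p_6/q_6 = 13918/947
  p_7/q_7 = 14403/980
  p_8/q_8 = 42724/2907
q_7 = 980 ≤ 1930 < 2907 = q_8, so the answer is 14403/980.

14403/980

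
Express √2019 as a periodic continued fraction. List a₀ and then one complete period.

a₀ = ⌊√2019⌋ = 44.
With m₀=0, d₀=1 and mₖ₊₁ = dₖaₖ − mₖ, dₖ₊₁ = (n − mₖ₊₁²)/dₖ, aₖ₊₁ = ⌊(a₀+mₖ₊₁)/dₖ₊₁⌋:
  k=1: m=44, d=83, a=1
  k=2: m=39, d=6, a=13
  k=3: m=39, d=83, a=1
  k=4: m=44, d=1, a=88
d=1 and a=2a₀=88 at k=4, so the next step gives (m, d) = (44, 83) again — its k=1 value — and the period has length 4.

[44; 1, 13, 1, 88]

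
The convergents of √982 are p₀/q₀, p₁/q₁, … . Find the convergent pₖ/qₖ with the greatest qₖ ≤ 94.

√982 = [31; 2, 1, 30, 1, 2, 62, …] (period length 6).
Convergents:
  p_0/q_0 = 31/1
  p_1/q_1 = 63/2
  p_2/q_2 = 94/3
  p_3/q_3 = 2883/92
  p_4/q_4 = 2977/95
q_3 = 92 ≤ 94 < 95 = q_4, so the answer is 2883/92.

2883/92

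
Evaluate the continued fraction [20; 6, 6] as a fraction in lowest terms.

Fold from the inside: start with 6/1.
  6 + 1/6 = 37/6
  20 + 6/37 = 746/37

746/37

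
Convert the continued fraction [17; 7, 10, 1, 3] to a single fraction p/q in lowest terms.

Fold from the inside: start with 3/1.
  1 + 1/3 = 4/3
  10 + 3/4 = 43/4
  7 + 4/43 = 305/43
  17 + 43/305 = 5228/305

5228/305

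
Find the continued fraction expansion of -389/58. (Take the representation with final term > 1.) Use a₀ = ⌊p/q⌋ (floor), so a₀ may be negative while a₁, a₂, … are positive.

-389 = -7·58 + 17
58 = 3·17 + 7
17 = 2·7 + 3
7 = 2·3 + 1
3 = 3·1 + 0  (stop)
So -389/58 = [-7; 3, 2, 2, 3].

[-7; 3, 2, 2, 3]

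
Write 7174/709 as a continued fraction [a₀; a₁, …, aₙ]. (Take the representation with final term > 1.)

7174 = 10×709 + 84
709 = 8×84 + 37
84 = 2×37 + 10
37 = 3×10 + 7
10 = 1×7 + 3
7 = 2×3 + 1
3 = 3×1 + 0  (stop)
So 7174/709 = [10; 8, 2, 3, 1, 2, 3].

[10; 8, 2, 3, 1, 2, 3]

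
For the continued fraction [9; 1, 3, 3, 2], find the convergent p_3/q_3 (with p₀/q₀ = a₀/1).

Using pₖ = aₖpₖ₋₁ + pₖ₋₂, qₖ = aₖqₖ₋₁ + qₖ₋₂ (with p₋₁=1, p₋₂=0, q₋₁=0, q₋₂=1):
  k=0: a=9, p=9, q=1
  k=1: a=1, p=10, q=1
  k=2: a=3, p=39, q=4
  k=3: a=3, p=127, q=13

127/13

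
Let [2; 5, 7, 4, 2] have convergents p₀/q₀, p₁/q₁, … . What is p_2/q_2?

Using pₖ = aₖpₖ₋₁ + pₖ₋₂, qₖ = aₖqₖ₋₁ + qₖ₋₂ (with p₋₁=1, p₋₂=0, q₋₁=0, q₋₂=1):
  k=0: a=2, p=2, q=1
  k=1: a=5, p=11, q=5
  k=2: a=7, p=79, q=36

79/36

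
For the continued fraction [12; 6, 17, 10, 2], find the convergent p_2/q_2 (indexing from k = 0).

1253/103

Using pₖ = aₖpₖ₋₁ + pₖ₋₂, qₖ = aₖqₖ₋₁ + qₖ₋₂ (with p₋₁=1, p₋₂=0, q₋₁=0, q₋₂=1):
  k=0: a=12, p=12, q=1
  k=1: a=6, p=73, q=6
  k=2: a=17, p=1253, q=103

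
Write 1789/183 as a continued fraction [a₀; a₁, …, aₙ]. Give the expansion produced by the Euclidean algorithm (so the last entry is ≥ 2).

1789 = 9×183 + 142
183 = 1×142 + 41
142 = 3×41 + 19
41 = 2×19 + 3
19 = 6×3 + 1
3 = 3×1 + 0  (stop)
So 1789/183 = [9; 1, 3, 2, 6, 3].

[9; 1, 3, 2, 6, 3]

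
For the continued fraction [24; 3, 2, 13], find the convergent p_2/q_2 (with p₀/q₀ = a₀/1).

Using pₖ = aₖpₖ₋₁ + pₖ₋₂, qₖ = aₖqₖ₋₁ + qₖ₋₂ (with p₋₁=1, p₋₂=0, q₋₁=0, q₋₂=1):
  k=0: a=24, p=24, q=1
  k=1: a=3, p=73, q=3
  k=2: a=2, p=170, q=7

170/7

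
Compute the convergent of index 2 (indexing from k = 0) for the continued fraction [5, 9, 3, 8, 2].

Using pₖ = aₖpₖ₋₁ + pₖ₋₂, qₖ = aₖqₖ₋₁ + qₖ₋₂ (with p₋₁=1, p₋₂=0, q₋₁=0, q₋₂=1):
  k=0: a=5, p=5, q=1
  k=1: a=9, p=46, q=9
  k=2: a=3, p=143, q=28

143/28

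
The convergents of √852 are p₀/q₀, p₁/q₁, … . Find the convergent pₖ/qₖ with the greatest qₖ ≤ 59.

√852 = [29; 5, 3, 2, 4, 2, 3, 5, 58, …] (period length 8).
Convergents:
  p_0/q_0 = 29/1
  p_1/q_1 = 146/5
  p_2/q_2 = 467/16
  p_3/q_3 = 1080/37
  p_4/q_4 = 4787/164
q_3 = 37 ≤ 59 < 164 = q_4, so the answer is 1080/37.

1080/37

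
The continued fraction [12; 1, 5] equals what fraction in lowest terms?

Using pₖ = aₖpₖ₋₁ + pₖ₋₂ and qₖ = aₖqₖ₋₁ + qₖ₋₂:
  k=0: a=12, p=12, q=1
  k=1: a=1, p=13, q=1
  k=2: a=5, p=77, q=6

77/6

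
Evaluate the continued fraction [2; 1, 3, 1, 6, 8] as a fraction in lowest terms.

Using pₖ = aₖpₖ₋₁ + pₖ₋₂ and qₖ = aₖqₖ₋₁ + qₖ₋₂:
  k=0: a=2, p=2, q=1
  k=1: a=1, p=3, q=1
  k=2: a=3, p=11, q=4
  k=3: a=1, p=14, q=5
  k=4: a=6, p=95, q=34
  k=5: a=8, p=774, q=277

774/277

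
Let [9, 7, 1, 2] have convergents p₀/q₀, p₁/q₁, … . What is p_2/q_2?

73/8

Using pₖ = aₖpₖ₋₁ + pₖ₋₂, qₖ = aₖqₖ₋₁ + qₖ₋₂ (with p₋₁=1, p₋₂=0, q₋₁=0, q₋₂=1):
  k=0: a=9, p=9, q=1
  k=1: a=7, p=64, q=7
  k=2: a=1, p=73, q=8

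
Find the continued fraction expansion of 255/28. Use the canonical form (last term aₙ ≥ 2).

[9; 9, 3]

255 = 9×28 + 3
28 = 9×3 + 1
3 = 3×1 + 0  (stop)
So 255/28 = [9; 9, 3].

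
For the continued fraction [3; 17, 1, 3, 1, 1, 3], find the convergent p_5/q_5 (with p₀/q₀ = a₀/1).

Using pₖ = aₖpₖ₋₁ + pₖ₋₂, qₖ = aₖqₖ₋₁ + qₖ₋₂ (with p₋₁=1, p₋₂=0, q₋₁=0, q₋₂=1):
  k=0: a=3, p=3, q=1
  k=1: a=17, p=52, q=17
  k=2: a=1, p=55, q=18
  k=3: a=3, p=217, q=71
  k=4: a=1, p=272, q=89
  k=5: a=1, p=489, q=160

489/160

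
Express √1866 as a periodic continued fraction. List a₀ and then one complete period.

a₀ = ⌊√1866⌋ = 43.
With m₀=0, d₀=1 and mₖ₊₁ = dₖaₖ − mₖ, dₖ₊₁ = (n − mₖ₊₁²)/dₖ, aₖ₊₁ = ⌊(a₀+mₖ₊₁)/dₖ₊₁⌋:
  k=1: m=43, d=17, a=5
  k=2: m=42, d=6, a=14
  k=3: m=42, d=17, a=5
  k=4: m=43, d=1, a=86
d=1 and a=2a₀=86 at k=4, so the next step gives (m, d) = (43, 17) again — its k=1 value — and the period has length 4.

[43; 5, 14, 5, 86]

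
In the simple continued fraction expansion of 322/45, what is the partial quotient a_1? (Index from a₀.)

322 = 7·45 + 7   →  a_0 = 7
45 = 6·7 + 3   →  a_1 = 6

6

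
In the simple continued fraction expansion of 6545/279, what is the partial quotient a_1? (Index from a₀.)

6545 = 23·279 + 128   →  a_0 = 23
279 = 2·128 + 23   →  a_1 = 2

2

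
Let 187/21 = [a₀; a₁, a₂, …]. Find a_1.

187 = 8·21 + 19   →  a_0 = 8
21 = 1·19 + 2   →  a_1 = 1

1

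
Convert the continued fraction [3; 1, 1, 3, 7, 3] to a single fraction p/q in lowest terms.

Fold from the inside: start with 3/1.
  7 + 1/3 = 22/3
  3 + 3/22 = 69/22
  1 + 22/69 = 91/69
  1 + 69/91 = 160/91
  3 + 91/160 = 571/160

571/160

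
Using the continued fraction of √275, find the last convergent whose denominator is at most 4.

√275 = [16; 1, 1, 2, 1, 1, 32, …] (period length 6).
Convergents:
  p_0/q_0 = 16/1
  p_1/q_1 = 17/1
  p_2/q_2 = 33/2
  p_3/q_3 = 83/5
q_2 = 2 ≤ 4 < 5 = q_3, so the answer is 33/2.

33/2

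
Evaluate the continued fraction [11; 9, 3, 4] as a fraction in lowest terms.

1344/121

Fold from the inside: start with 4/1.
  3 + 1/4 = 13/4
  9 + 4/13 = 121/13
  11 + 13/121 = 1344/121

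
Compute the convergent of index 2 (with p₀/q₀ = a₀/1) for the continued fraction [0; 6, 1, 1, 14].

1/7

Using pₖ = aₖpₖ₋₁ + pₖ₋₂, qₖ = aₖqₖ₋₁ + qₖ₋₂ (with p₋₁=1, p₋₂=0, q₋₁=0, q₋₂=1):
  k=0: a=0, p=0, q=1
  k=1: a=6, p=1, q=6
  k=2: a=1, p=1, q=7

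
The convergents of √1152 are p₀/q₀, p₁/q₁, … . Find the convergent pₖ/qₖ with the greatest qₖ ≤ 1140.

√1152 = [33; 1, 15, 1, 66, …] (period length 4).
Convergents:
  p_0/q_0 = 33/1
  p_1/q_1 = 34/1
  p_2/q_2 = 543/16
  p_3/q_3 = 577/17
  p_4/q_4 = 38625/1138
  p_5/q_5 = 39202/1155
q_4 = 1138 ≤ 1140 < 1155 = q_5, so the answer is 38625/1138.

38625/1138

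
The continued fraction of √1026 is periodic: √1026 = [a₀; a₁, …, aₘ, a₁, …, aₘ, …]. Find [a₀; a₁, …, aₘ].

a₀ = ⌊√1026⌋ = 32.
With m₀=0, d₀=1 and mₖ₊₁ = dₖaₖ − mₖ, dₖ₊₁ = (n − mₖ₊₁²)/dₖ, aₖ₊₁ = ⌊(a₀+mₖ₊₁)/dₖ₊₁⌋:
  k=1: m=32, d=2, a=32
  k=2: m=32, d=1, a=64
d=1 and a=2a₀=64 at k=2, so the next step gives (m, d) = (32, 2) again — its k=1 value — and the period has length 2.

[32; 32, 64]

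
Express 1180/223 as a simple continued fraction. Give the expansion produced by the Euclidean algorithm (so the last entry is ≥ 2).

1180 = 5×223 + 65
223 = 3×65 + 28
65 = 2×28 + 9
28 = 3×9 + 1
9 = 9×1 + 0  (stop)
So 1180/223 = [5; 3, 2, 3, 9].

[5; 3, 2, 3, 9]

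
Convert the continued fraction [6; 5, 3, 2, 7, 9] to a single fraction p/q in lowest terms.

Fold from the inside: start with 9/1.
  7 + 1/9 = 64/9
  2 + 9/64 = 137/64
  3 + 64/137 = 475/137
  5 + 137/475 = 2512/475
  6 + 475/2512 = 15547/2512

15547/2512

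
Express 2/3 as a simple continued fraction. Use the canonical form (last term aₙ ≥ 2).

[0; 1, 2]

2 = 0×3 + 2
3 = 1×2 + 1
2 = 2×1 + 0  (stop)
So 2/3 = [0; 1, 2].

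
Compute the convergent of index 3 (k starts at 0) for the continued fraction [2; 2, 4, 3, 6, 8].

71/29

Using pₖ = aₖpₖ₋₁ + pₖ₋₂, qₖ = aₖqₖ₋₁ + qₖ₋₂ (with p₋₁=1, p₋₂=0, q₋₁=0, q₋₂=1):
  k=0: a=2, p=2, q=1
  k=1: a=2, p=5, q=2
  k=2: a=4, p=22, q=9
  k=3: a=3, p=71, q=29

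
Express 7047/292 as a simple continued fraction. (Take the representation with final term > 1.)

[24; 7, 2, 19]

7047 = 24×292 + 39
292 = 7×39 + 19
39 = 2×19 + 1
19 = 19×1 + 0  (stop)
So 7047/292 = [24; 7, 2, 19].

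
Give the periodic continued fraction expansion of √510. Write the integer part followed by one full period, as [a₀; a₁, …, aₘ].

a₀ = ⌊√510⌋ = 22.
With m₀=0, d₀=1 and mₖ₊₁ = dₖaₖ − mₖ, dₖ₊₁ = (n − mₖ₊₁²)/dₖ, aₖ₊₁ = ⌊(a₀+mₖ₊₁)/dₖ₊₁⌋:
  k=1: m=22, d=26, a=1
  k=2: m=4, d=19, a=1
  k=3: m=15, d=15, a=2
  k=4: m=15, d=19, a=1
  k=5: m=4, d=26, a=1
  k=6: m=22, d=1, a=44
d=1 and a=2a₀=44 at k=6, so the next step gives (m, d) = (22, 26) again — its k=1 value — and the period has length 6.

[22; 1, 1, 2, 1, 1, 44]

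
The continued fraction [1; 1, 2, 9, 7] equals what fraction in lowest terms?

Using pₖ = aₖpₖ₋₁ + pₖ₋₂ and qₖ = aₖqₖ₋₁ + qₖ₋₂:
  k=0: a=1, p=1, q=1
  k=1: a=1, p=2, q=1
  k=2: a=2, p=5, q=3
  k=3: a=9, p=47, q=28
  k=4: a=7, p=334, q=199

334/199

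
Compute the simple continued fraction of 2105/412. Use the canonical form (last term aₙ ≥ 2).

[5; 9, 6, 2, 3]

2105 = 5·412 + 45
412 = 9·45 + 7
45 = 6·7 + 3
7 = 2·3 + 1
3 = 3·1 + 0  (stop)
So 2105/412 = [5; 9, 6, 2, 3].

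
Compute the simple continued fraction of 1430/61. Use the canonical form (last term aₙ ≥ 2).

[23; 2, 3, 1, 6]

1430 = 23×61 + 27
61 = 2×27 + 7
27 = 3×7 + 6
7 = 1×6 + 1
6 = 6×1 + 0  (stop)
So 1430/61 = [23; 2, 3, 1, 6].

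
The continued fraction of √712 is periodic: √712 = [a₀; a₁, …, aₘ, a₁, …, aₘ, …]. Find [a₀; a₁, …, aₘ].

[26; 1, 2, 6, 2, 1, 52]

a₀ = ⌊√712⌋ = 26.
With m₀=0, d₀=1 and mₖ₊₁ = dₖaₖ − mₖ, dₖ₊₁ = (n − mₖ₊₁²)/dₖ, aₖ₊₁ = ⌊(a₀+mₖ₊₁)/dₖ₊₁⌋:
  k=1: m=26, d=36, a=1
  k=2: m=10, d=17, a=2
  k=3: m=24, d=8, a=6
  k=4: m=24, d=17, a=2
  k=5: m=10, d=36, a=1
  k=6: m=26, d=1, a=52
d=1 and a=2a₀=52 at k=6, so the next step gives (m, d) = (26, 36) again — its k=1 value — and the period has length 6.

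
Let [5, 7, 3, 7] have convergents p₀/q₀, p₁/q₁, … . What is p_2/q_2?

Using pₖ = aₖpₖ₋₁ + pₖ₋₂, qₖ = aₖqₖ₋₁ + qₖ₋₂ (with p₋₁=1, p₋₂=0, q₋₁=0, q₋₂=1):
  k=0: a=5, p=5, q=1
  k=1: a=7, p=36, q=7
  k=2: a=3, p=113, q=22

113/22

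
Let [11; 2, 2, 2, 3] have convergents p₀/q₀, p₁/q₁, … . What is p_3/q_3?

137/12

Using pₖ = aₖpₖ₋₁ + pₖ₋₂, qₖ = aₖqₖ₋₁ + qₖ₋₂ (with p₋₁=1, p₋₂=0, q₋₁=0, q₋₂=1):
  k=0: a=11, p=11, q=1
  k=1: a=2, p=23, q=2
  k=2: a=2, p=57, q=5
  k=3: a=2, p=137, q=12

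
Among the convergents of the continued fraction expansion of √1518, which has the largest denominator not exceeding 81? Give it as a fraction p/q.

√1518 = [38; 1, 24, 1, 76, …] (period length 4).
Convergents:
  p_0/q_0 = 38/1
  p_1/q_1 = 39/1
  p_2/q_2 = 974/25
  p_3/q_3 = 1013/26
  p_4/q_4 = 77962/2001
q_3 = 26 ≤ 81 < 2001 = q_4, so the answer is 1013/26.

1013/26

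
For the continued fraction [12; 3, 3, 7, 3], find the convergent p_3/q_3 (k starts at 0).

898/73

Using pₖ = aₖpₖ₋₁ + pₖ₋₂, qₖ = aₖqₖ₋₁ + qₖ₋₂ (with p₋₁=1, p₋₂=0, q₋₁=0, q₋₂=1):
  k=0: a=12, p=12, q=1
  k=1: a=3, p=37, q=3
  k=2: a=3, p=123, q=10
  k=3: a=7, p=898, q=73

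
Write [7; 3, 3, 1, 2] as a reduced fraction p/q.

263/36

Using pₖ = aₖpₖ₋₁ + pₖ₋₂ and qₖ = aₖqₖ₋₁ + qₖ₋₂:
  k=0: a=7, p=7, q=1
  k=1: a=3, p=22, q=3
  k=2: a=3, p=73, q=10
  k=3: a=1, p=95, q=13
  k=4: a=2, p=263, q=36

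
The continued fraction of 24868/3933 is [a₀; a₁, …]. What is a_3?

24868 = 6·3933 + 1270   →  a_0 = 6
3933 = 3·1270 + 123   →  a_1 = 3
1270 = 10·123 + 40   →  a_2 = 10
123 = 3·40 + 3   →  a_3 = 3

3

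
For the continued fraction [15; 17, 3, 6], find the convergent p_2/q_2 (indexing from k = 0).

783/52

Using pₖ = aₖpₖ₋₁ + pₖ₋₂, qₖ = aₖqₖ₋₁ + qₖ₋₂ (with p₋₁=1, p₋₂=0, q₋₁=0, q₋₂=1):
  k=0: a=15, p=15, q=1
  k=1: a=17, p=256, q=17
  k=2: a=3, p=783, q=52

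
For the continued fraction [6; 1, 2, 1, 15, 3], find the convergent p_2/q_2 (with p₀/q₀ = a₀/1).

20/3

Using pₖ = aₖpₖ₋₁ + pₖ₋₂, qₖ = aₖqₖ₋₁ + qₖ₋₂ (with p₋₁=1, p₋₂=0, q₋₁=0, q₋₂=1):
  k=0: a=6, p=6, q=1
  k=1: a=1, p=7, q=1
  k=2: a=2, p=20, q=3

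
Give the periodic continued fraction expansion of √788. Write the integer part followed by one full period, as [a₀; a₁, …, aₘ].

a₀ = ⌊√788⌋ = 28.

[28; 14, 56]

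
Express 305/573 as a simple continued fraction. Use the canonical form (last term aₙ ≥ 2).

305 = 0×573 + 305
573 = 1×305 + 268
305 = 1×268 + 37
268 = 7×37 + 9
37 = 4×9 + 1
9 = 9×1 + 0  (stop)
So 305/573 = [0; 1, 1, 7, 4, 9].

[0; 1, 1, 7, 4, 9]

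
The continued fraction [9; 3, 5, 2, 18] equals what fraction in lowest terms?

Using pₖ = aₖpₖ₋₁ + pₖ₋₂ and qₖ = aₖqₖ₋₁ + qₖ₋₂:
  k=0: a=9, p=9, q=1
  k=1: a=3, p=28, q=3
  k=2: a=5, p=149, q=16
  k=3: a=2, p=326, q=35
  k=4: a=18, p=6017, q=646

6017/646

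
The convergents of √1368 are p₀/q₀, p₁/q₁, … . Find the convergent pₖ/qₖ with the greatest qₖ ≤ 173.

2737/74

√1368 = [36; 1, 72, …] (period length 2).
Convergents:
  p_0/q_0 = 36/1
  p_1/q_1 = 37/1
  p_2/q_2 = 2700/73
  p_3/q_3 = 2737/74
  p_4/q_4 = 199764/5401
q_3 = 74 ≤ 173 < 5401 = q_4, so the answer is 2737/74.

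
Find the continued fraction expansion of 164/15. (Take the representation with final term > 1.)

[10; 1, 14]

164 = 10·15 + 14
15 = 1·14 + 1
14 = 14·1 + 0  (stop)
So 164/15 = [10; 1, 14].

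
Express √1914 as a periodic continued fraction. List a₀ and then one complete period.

a₀ = ⌊√1914⌋ = 43.
With m₀=0, d₀=1 and mₖ₊₁ = dₖaₖ − mₖ, dₖ₊₁ = (n − mₖ₊₁²)/dₖ, aₖ₊₁ = ⌊(a₀+mₖ₊₁)/dₖ₊₁⌋:
  k=1: m=43, d=65, a=1
  k=2: m=22, d=22, a=2
  k=3: m=22, d=65, a=1
  k=4: m=43, d=1, a=86
d=1 and a=2a₀=86 at k=4, so the next step gives (m, d) = (43, 65) again — its k=1 value — and the period has length 4.

[43; 1, 2, 1, 86]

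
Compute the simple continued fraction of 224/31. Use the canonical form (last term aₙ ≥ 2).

[7; 4, 2, 3]

224 = 7·31 + 7
31 = 4·7 + 3
7 = 2·3 + 1
3 = 3·1 + 0  (stop)
So 224/31 = [7; 4, 2, 3].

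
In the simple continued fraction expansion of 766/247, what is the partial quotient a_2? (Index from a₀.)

1

766 = 3·247 + 25   →  a_0 = 3
247 = 9·25 + 22   →  a_1 = 9
25 = 1·22 + 3   →  a_2 = 1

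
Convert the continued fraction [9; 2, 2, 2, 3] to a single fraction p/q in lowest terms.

Using pₖ = aₖpₖ₋₁ + pₖ₋₂ and qₖ = aₖqₖ₋₁ + qₖ₋₂:
  k=0: a=9, p=9, q=1
  k=1: a=2, p=19, q=2
  k=2: a=2, p=47, q=5
  k=3: a=2, p=113, q=12
  k=4: a=3, p=386, q=41

386/41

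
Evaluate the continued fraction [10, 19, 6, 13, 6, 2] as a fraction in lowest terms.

Using pₖ = aₖpₖ₋₁ + pₖ₋₂ and qₖ = aₖqₖ₋₁ + qₖ₋₂:
  k=0: a=10, p=10, q=1
  k=1: a=19, p=191, q=19
  k=2: a=6, p=1156, q=115
  k=3: a=13, p=15219, q=1514
  k=4: a=6, p=92470, q=9199
  k=5: a=2, p=200159, q=19912

200159/19912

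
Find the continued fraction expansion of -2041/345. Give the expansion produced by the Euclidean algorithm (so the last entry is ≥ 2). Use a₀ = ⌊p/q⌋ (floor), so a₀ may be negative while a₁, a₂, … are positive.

[-6; 11, 1, 8, 1, 2]

-2041 = -6×345 + 29
345 = 11×29 + 26
29 = 1×26 + 3
26 = 8×3 + 2
3 = 1×2 + 1
2 = 2×1 + 0  (stop)
So -2041/345 = [-6; 11, 1, 8, 1, 2].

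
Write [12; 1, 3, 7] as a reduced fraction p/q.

Using pₖ = aₖpₖ₋₁ + pₖ₋₂ and qₖ = aₖqₖ₋₁ + qₖ₋₂:
  k=0: a=12, p=12, q=1
  k=1: a=1, p=13, q=1
  k=2: a=3, p=51, q=4
  k=3: a=7, p=370, q=29

370/29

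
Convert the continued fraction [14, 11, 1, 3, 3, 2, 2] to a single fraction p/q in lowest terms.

Using pₖ = aₖpₖ₋₁ + pₖ₋₂ and qₖ = aₖqₖ₋₁ + qₖ₋₂:
  k=0: a=14, p=14, q=1
  k=1: a=11, p=155, q=11
  k=2: a=1, p=169, q=12
  k=3: a=3, p=662, q=47
  k=4: a=3, p=2155, q=153
  k=5: a=2, p=4972, q=353
  k=6: a=2, p=12099, q=859

12099/859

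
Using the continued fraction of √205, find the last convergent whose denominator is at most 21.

√205 = [14; 3, 6, 1, 4, 1, 6, 3, 28, …] (period length 8).
Convergents:
  p_0/q_0 = 14/1
  p_1/q_1 = 43/3
  p_2/q_2 = 272/19
  p_3/q_3 = 315/22
q_2 = 19 ≤ 21 < 22 = q_3, so the answer is 272/19.

272/19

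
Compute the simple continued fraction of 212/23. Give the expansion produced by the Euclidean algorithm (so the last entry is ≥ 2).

212 = 9×23 + 5
23 = 4×5 + 3
5 = 1×3 + 2
3 = 1×2 + 1
2 = 2×1 + 0  (stop)
So 212/23 = [9; 4, 1, 1, 2].

[9; 4, 1, 1, 2]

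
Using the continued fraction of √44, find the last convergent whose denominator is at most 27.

√44 = [6; 1, 1, 1, 2, 1, 1, 1, 12, …] (period length 8).
Convergents:
  p_0/q_0 = 6/1
  p_1/q_1 = 7/1
  p_2/q_2 = 13/2
  p_3/q_3 = 20/3
  p_4/q_4 = 53/8
  p_5/q_5 = 73/11
  p_6/q_6 = 126/19
  p_7/q_7 = 199/30
q_6 = 19 ≤ 27 < 30 = q_7, so the answer is 126/19.

126/19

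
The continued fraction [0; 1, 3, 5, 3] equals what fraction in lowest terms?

51/67

Fold from the inside: start with 3/1.
  5 + 1/3 = 16/3
  3 + 3/16 = 51/16
  1 + 16/51 = 67/51
  0 + 51/67 = 51/67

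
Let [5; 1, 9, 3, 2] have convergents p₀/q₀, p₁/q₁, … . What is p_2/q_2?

Using pₖ = aₖpₖ₋₁ + pₖ₋₂, qₖ = aₖqₖ₋₁ + qₖ₋₂ (with p₋₁=1, p₋₂=0, q₋₁=0, q₋₂=1):
  k=0: a=5, p=5, q=1
  k=1: a=1, p=6, q=1
  k=2: a=9, p=59, q=10

59/10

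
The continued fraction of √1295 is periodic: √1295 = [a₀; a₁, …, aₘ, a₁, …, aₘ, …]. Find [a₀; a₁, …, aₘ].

[35; 1, 70]

a₀ = ⌊√1295⌋ = 35.
With m₀=0, d₀=1 and mₖ₊₁ = dₖaₖ − mₖ, dₖ₊₁ = (n − mₖ₊₁²)/dₖ, aₖ₊₁ = ⌊(a₀+mₖ₊₁)/dₖ₊₁⌋:
  k=1: m=35, d=70, a=1
  k=2: m=35, d=1, a=70
d=1 and a=2a₀=70 at k=2, so the next step gives (m, d) = (35, 70) again — its k=1 value — and the period has length 2.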